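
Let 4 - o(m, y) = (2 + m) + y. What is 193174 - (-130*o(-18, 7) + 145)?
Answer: 194719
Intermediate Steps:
o(m, y) = 2 - m - y (o(m, y) = 4 - ((2 + m) + y) = 4 - (2 + m + y) = 4 + (-2 - m - y) = 2 - m - y)
193174 - (-130*o(-18, 7) + 145) = 193174 - (-130*(2 - 1*(-18) - 1*7) + 145) = 193174 - (-130*(2 + 18 - 7) + 145) = 193174 - (-130*13 + 145) = 193174 - (-1690 + 145) = 193174 - 1*(-1545) = 193174 + 1545 = 194719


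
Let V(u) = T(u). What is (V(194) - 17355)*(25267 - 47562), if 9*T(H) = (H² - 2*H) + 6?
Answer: 883929865/3 ≈ 2.9464e+8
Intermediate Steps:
T(H) = ⅔ - 2*H/9 + H²/9 (T(H) = ((H² - 2*H) + 6)/9 = (6 + H² - 2*H)/9 = ⅔ - 2*H/9 + H²/9)
V(u) = ⅔ - 2*u/9 + u²/9
(V(194) - 17355)*(25267 - 47562) = ((⅔ - 2/9*194 + (⅑)*194²) - 17355)*(25267 - 47562) = ((⅔ - 388/9 + (⅑)*37636) - 17355)*(-22295) = ((⅔ - 388/9 + 37636/9) - 17355)*(-22295) = (12418/3 - 17355)*(-22295) = -39647/3*(-22295) = 883929865/3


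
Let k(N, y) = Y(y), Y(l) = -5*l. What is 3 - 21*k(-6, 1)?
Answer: 108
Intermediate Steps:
k(N, y) = -5*y
3 - 21*k(-6, 1) = 3 - (-105) = 3 - 21*(-5) = 3 + 105 = 108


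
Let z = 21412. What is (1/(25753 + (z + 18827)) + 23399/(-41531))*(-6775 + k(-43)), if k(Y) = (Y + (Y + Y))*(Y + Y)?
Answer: -952712955909/391530536 ≈ -2433.3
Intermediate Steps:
k(Y) = 6*Y² (k(Y) = (Y + 2*Y)*(2*Y) = (3*Y)*(2*Y) = 6*Y²)
(1/(25753 + (z + 18827)) + 23399/(-41531))*(-6775 + k(-43)) = (1/(25753 + (21412 + 18827)) + 23399/(-41531))*(-6775 + 6*(-43)²) = (1/(25753 + 40239) + 23399*(-1/41531))*(-6775 + 6*1849) = (1/65992 - 23399/41531)*(-6775 + 11094) = (1/65992 - 23399/41531)*4319 = -1544105277/2740713752*4319 = -952712955909/391530536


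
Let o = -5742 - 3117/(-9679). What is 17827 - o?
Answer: 228121234/9679 ≈ 23569.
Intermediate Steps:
o = -55573701/9679 (o = -5742 - 3117*(-1)/9679 = -5742 - 1*(-3117/9679) = -5742 + 3117/9679 = -55573701/9679 ≈ -5741.7)
17827 - o = 17827 - 1*(-55573701/9679) = 17827 + 55573701/9679 = 228121234/9679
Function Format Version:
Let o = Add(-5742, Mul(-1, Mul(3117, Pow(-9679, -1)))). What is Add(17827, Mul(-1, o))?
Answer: Rational(228121234, 9679) ≈ 23569.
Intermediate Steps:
o = Rational(-55573701, 9679) (o = Add(-5742, Mul(-1, Mul(3117, Rational(-1, 9679)))) = Add(-5742, Mul(-1, Rational(-3117, 9679))) = Add(-5742, Rational(3117, 9679)) = Rational(-55573701, 9679) ≈ -5741.7)
Add(17827, Mul(-1, o)) = Add(17827, Mul(-1, Rational(-55573701, 9679))) = Add(17827, Rational(55573701, 9679)) = Rational(228121234, 9679)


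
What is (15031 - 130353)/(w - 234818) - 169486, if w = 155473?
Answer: -13447751348/79345 ≈ -1.6948e+5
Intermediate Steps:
(15031 - 130353)/(w - 234818) - 169486 = (15031 - 130353)/(155473 - 234818) - 169486 = -115322/(-79345) - 169486 = -115322*(-1/79345) - 169486 = 115322/79345 - 169486 = -13447751348/79345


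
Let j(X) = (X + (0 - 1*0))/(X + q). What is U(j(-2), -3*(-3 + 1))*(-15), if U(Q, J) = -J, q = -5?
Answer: 90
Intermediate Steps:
j(X) = X/(-5 + X) (j(X) = (X + (0 - 1*0))/(X - 5) = (X + (0 + 0))/(-5 + X) = (X + 0)/(-5 + X) = X/(-5 + X))
U(j(-2), -3*(-3 + 1))*(-15) = -(-3)*(-3 + 1)*(-15) = -(-3)*(-2)*(-15) = -1*6*(-15) = -6*(-15) = 90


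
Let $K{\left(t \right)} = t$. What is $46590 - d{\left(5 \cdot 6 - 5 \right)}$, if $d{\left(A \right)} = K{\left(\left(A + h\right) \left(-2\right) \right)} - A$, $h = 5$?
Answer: $46675$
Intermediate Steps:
$d{\left(A \right)} = -10 - 3 A$ ($d{\left(A \right)} = \left(A + 5\right) \left(-2\right) - A = \left(5 + A\right) \left(-2\right) - A = \left(-10 - 2 A\right) - A = -10 - 3 A$)
$46590 - d{\left(5 \cdot 6 - 5 \right)} = 46590 - \left(-10 - 3 \left(5 \cdot 6 - 5\right)\right) = 46590 - \left(-10 - 3 \left(30 - 5\right)\right) = 46590 - \left(-10 - 75\right) = 46590 - -85 = 46590 + 85 = 46675$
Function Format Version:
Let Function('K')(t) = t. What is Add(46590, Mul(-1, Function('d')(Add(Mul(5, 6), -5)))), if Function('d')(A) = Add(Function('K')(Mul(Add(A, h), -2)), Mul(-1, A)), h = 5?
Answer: 46675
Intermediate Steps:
Function('d')(A) = Add(-10, Mul(-3, A)) (Function('d')(A) = Add(Mul(Add(A, 5), -2), Mul(-1, A)) = Add(Mul(Add(5, A), -2), Mul(-1, A)) = Add(Add(-10, Mul(-2, A)), Mul(-1, A)) = Add(-10, Mul(-3, A)))
Add(46590, Mul(-1, Function('d')(Add(Mul(5, 6), -5)))) = Add(46590, Mul(-1, Add(-10, Mul(-3, Add(Mul(5, 6), -5))))) = Add(46590, Mul(-1, Add(-10, Mul(-3, Add(30, -5))))) = Add(46590, Mul(-1, Add(-10, Mul(-3, 25)))) = Add(46590, Mul(-1, Add(-10, -75))) = Add(46590, Mul(-1, -85)) = Add(46590, 85) = 46675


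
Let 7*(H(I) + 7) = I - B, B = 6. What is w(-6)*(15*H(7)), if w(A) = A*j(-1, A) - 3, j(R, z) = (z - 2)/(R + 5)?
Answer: -6480/7 ≈ -925.71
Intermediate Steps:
j(R, z) = (-2 + z)/(5 + R)
w(A) = -3 + A*(-½ + A/4) (w(A) = A*((-2 + A)/(5 - 1)) - 3 = A*((-2 + A)/4) - 3 = A*(-½ + A/4) - 3 = -3 + A*(-½ + A/4))
H(I) = -55/7 + I/7 (H(I) = -7 + (I - 1*6)/7 = -7 + (I - 6)/7 = -7 + (-6 + I)/7 = -7 + (-6/7 + I/7) = -55/7 + I/7)
w(-6)*(15*H(7)) = (-3 + (¼)*(-6)*(-2 - 6))*(15*(-55/7 + (⅐)*7)) = (-3 + (¼)*(-6)*(-8))*(15*(-55/7 + 1)) = (-3 + 12)*(15*(-48/7)) = 9*(-720/7) = -6480/7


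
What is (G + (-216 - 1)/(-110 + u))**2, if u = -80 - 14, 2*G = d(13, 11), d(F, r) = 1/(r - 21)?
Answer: 267289/260100 ≈ 1.0276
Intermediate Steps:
d(F, r) = 1/(-21 + r)
G = -1/20 (G = 1/(2*(-21 + 11)) = (1/2)/(-10) = (1/2)*(-1/10) = -1/20 ≈ -0.050000)
u = -94
(G + (-216 - 1)/(-110 + u))**2 = (-1/20 + (-216 - 1)/(-110 - 94))**2 = (-1/20 - 217/(-204))**2 = (-1/20 - 217*(-1/204))**2 = (-1/20 + 217/204)**2 = (517/510)**2 = 267289/260100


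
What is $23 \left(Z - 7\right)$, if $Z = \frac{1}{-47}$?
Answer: $- \frac{7590}{47} \approx -161.49$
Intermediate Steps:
$Z = - \frac{1}{47} \approx -0.021277$
$23 \left(Z - 7\right) = 23 \left(- \frac{1}{47} - 7\right) = 23 \left(- \frac{330}{47}\right) = - \frac{7590}{47}$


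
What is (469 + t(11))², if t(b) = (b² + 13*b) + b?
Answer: 553536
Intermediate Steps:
t(b) = b² + 14*b
(469 + t(11))² = (469 + 11*(14 + 11))² = (469 + 11*25)² = (469 + 275)² = 744² = 553536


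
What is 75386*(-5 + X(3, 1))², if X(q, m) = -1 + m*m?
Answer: 1884650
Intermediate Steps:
X(q, m) = -1 + m²
75386*(-5 + X(3, 1))² = 75386*(-5 + (-1 + 1²))² = 75386*(-5 + (-1 + 1))² = 75386*(-5 + 0)² = 75386*(-5)² = 75386*25 = 1884650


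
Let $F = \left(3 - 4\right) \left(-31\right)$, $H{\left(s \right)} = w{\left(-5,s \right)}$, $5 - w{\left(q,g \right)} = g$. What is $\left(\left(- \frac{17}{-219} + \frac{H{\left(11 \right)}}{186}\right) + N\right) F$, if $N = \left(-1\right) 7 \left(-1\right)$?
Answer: $\frac{47831}{219} \approx 218.41$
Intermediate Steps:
$w{\left(q,g \right)} = 5 - g$
$H{\left(s \right)} = 5 - s$
$F = 31$ ($F = \left(-1\right) \left(-31\right) = 31$)
$N = 7$ ($N = \left(-7\right) \left(-1\right) = 7$)
$\left(\left(- \frac{17}{-219} + \frac{H{\left(11 \right)}}{186}\right) + N\right) F = \left(\left(- \frac{17}{-219} + \frac{5 - 11}{186}\right) + 7\right) 31 = \left(\left(\left(-17\right) \left(- \frac{1}{219}\right) + \left(5 - 11\right) \frac{1}{186}\right) + 7\right) 31 = \left(\left(\frac{17}{219} - \frac{1}{31}\right) + 7\right) 31 = \left(\frac{308}{6789} + 7\right) 31 = \frac{47831}{6789} \cdot 31 = \frac{47831}{219}$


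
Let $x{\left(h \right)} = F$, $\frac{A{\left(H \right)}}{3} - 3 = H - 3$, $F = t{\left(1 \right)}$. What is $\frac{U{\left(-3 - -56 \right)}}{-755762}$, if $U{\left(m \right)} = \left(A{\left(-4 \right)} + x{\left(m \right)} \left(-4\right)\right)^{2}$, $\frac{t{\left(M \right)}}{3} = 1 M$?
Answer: $- \frac{288}{377881} \approx -0.00076215$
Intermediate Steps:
$t{\left(M \right)} = 3 M$ ($t{\left(M \right)} = 3 \cdot 1 M = 3 M$)
$F = 3$ ($F = 3 \cdot 1 = 3$)
$A{\left(H \right)} = 3 H$ ($A{\left(H \right)} = 9 + 3 \left(H - 3\right) = 9 + 3 \left(-3 + H\right) = 9 + \left(-9 + 3 H\right) = 3 H$)
$x{\left(h \right)} = 3$
$U{\left(m \right)} = 576$ ($U{\left(m \right)} = \left(3 \left(-4\right) + 3 \left(-4\right)\right)^{2} = \left(-12 - 12\right)^{2} = \left(-24\right)^{2} = 576$)
$\frac{U{\left(-3 - -56 \right)}}{-755762} = \frac{576}{-755762} = 576 \left(- \frac{1}{755762}\right) = - \frac{288}{377881}$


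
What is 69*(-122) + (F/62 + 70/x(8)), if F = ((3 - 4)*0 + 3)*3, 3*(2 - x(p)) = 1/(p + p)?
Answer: -9874569/1178 ≈ -8382.5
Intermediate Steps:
x(p) = 2 - 1/(6*p) (x(p) = 2 - 1/(3*(p + p)) = 2 - 1/(2*p)/3 = 2 - 1/(6*p))
F = 9 (F = (-1*0 + 3)*3 = (0 + 3)*3 = 3*3 = 9)
69*(-122) + (F/62 + 70/x(8)) = 69*(-122) + (9/62 + 70/(2 - 1/6/8)) = -8418 + (9*(1/62) + 70/(2 - 1/6*1/8)) = -8418 + (9/62 + 70/(2 - 1/48)) = -8418 + (9/62 + 70/(95/48)) = -8418 + (9/62 + 70*(48/95)) = -8418 + (9/62 + 672/19) = -8418 + 41835/1178 = -9874569/1178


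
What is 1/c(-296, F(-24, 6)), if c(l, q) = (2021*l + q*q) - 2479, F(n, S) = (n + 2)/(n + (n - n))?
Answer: -144/86499959 ≈ -1.6647e-6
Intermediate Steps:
F(n, S) = (2 + n)/n (F(n, S) = (2 + n)/(n + 0) = (2 + n)/n)
c(l, q) = -2479 + q² + 2021*l (c(l, q) = (2021*l + q²) - 2479 = (q² + 2021*l) - 2479 = -2479 + q² + 2021*l)
1/c(-296, F(-24, 6)) = 1/(-2479 + ((2 - 24)/(-24))² + 2021*(-296)) = 1/(-2479 + (-1/24*(-22))² - 598216) = 1/(-2479 + (11/12)² - 598216) = 1/(-2479 + 121/144 - 598216) = 1/(-86499959/144) = -144/86499959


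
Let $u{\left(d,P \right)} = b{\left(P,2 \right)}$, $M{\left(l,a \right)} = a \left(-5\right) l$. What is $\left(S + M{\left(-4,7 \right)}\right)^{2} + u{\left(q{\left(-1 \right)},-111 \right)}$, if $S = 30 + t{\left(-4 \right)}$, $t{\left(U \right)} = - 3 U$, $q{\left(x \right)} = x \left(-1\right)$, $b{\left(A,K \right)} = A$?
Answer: $33013$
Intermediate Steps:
$q{\left(x \right)} = - x$
$M{\left(l,a \right)} = - 5 a l$
$u{\left(d,P \right)} = P$
$S = 42$ ($S = 30 - -12 = 30 + 12 = 42$)
$\left(S + M{\left(-4,7 \right)}\right)^{2} + u{\left(q{\left(-1 \right)},-111 \right)} = \left(42 - 35 \left(-4\right)\right)^{2} - 111 = \left(42 + 140\right)^{2} - 111 = 182^{2} - 111 = 33124 - 111 = 33013$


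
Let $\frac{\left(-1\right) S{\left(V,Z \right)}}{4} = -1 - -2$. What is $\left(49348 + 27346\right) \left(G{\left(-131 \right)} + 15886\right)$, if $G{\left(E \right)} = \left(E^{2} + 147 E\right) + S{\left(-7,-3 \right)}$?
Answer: $1057303484$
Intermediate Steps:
$S{\left(V,Z \right)} = -4$ ($S{\left(V,Z \right)} = - 4 \left(-1 - -2\right) = - 4 \left(-1 + 2\right) = \left(-4\right) 1 = -4$)
$G{\left(E \right)} = -4 + E^{2} + 147 E$ ($G{\left(E \right)} = \left(E^{2} + 147 E\right) - 4 = -4 + E^{2} + 147 E$)
$\left(49348 + 27346\right) \left(G{\left(-131 \right)} + 15886\right) = \left(49348 + 27346\right) \left(\left(-4 + \left(-131\right)^{2} + 147 \left(-131\right)\right) + 15886\right) = 76694 \left(\left(-4 + 17161 - 19257\right) + 15886\right) = 76694 \left(-2100 + 15886\right) = 76694 \cdot 13786 = 1057303484$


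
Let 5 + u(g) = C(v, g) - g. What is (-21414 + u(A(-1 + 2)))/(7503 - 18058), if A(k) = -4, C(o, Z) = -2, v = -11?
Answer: 21417/10555 ≈ 2.0291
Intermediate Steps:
u(g) = -7 - g (u(g) = -5 + (-2 - g) = -7 - g)
(-21414 + u(A(-1 + 2)))/(7503 - 18058) = (-21414 + (-7 - 1*(-4)))/(7503 - 18058) = (-21414 + (-7 + 4))/(-10555) = (-21414 - 3)*(-1/10555) = -21417*(-1/10555) = 21417/10555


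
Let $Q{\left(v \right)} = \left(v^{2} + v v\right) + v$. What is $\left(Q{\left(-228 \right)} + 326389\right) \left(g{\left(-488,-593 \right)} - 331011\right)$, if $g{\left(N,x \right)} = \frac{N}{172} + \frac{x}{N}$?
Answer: $- \frac{69480526516583}{488} \approx -1.4238 \cdot 10^{11}$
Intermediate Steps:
$Q{\left(v \right)} = v + 2 v^{2}$ ($Q{\left(v \right)} = \left(v^{2} + v^{2}\right) + v = 2 v^{2} + v = v + 2 v^{2}$)
$g{\left(N,x \right)} = \frac{N}{172} + \frac{x}{N}$ ($g{\left(N,x \right)} = N \frac{1}{172} + \frac{x}{N} = \frac{N}{172} + \frac{x}{N}$)
$\left(Q{\left(-228 \right)} + 326389\right) \left(g{\left(-488,-593 \right)} - 331011\right) = \left(- 228 \left(1 + 2 \left(-228\right)\right) + 326389\right) \left(\left(\frac{1}{172} \left(-488\right) - \frac{593}{-488}\right) - 331011\right) = \left(- 228 \left(1 - 456\right) + 326389\right) \left(\left(- \frac{122}{43} - - \frac{593}{488}\right) - 331011\right) = \left(\left(-228\right) \left(-455\right) + 326389\right) \left(\left(- \frac{122}{43} + \frac{593}{488}\right) - 331011\right) = \left(103740 + 326389\right) \left(- \frac{34037}{20984} - 331011\right) = 430129 \left(- \frac{6945968861}{20984}\right) = - \frac{69480526516583}{488}$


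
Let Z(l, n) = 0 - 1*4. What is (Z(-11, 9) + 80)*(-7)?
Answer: -532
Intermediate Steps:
Z(l, n) = -4 (Z(l, n) = 0 - 4 = -4)
(Z(-11, 9) + 80)*(-7) = (-4 + 80)*(-7) = 76*(-7) = -532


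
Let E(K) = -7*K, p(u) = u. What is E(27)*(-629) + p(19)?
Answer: 118900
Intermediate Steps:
E(27)*(-629) + p(19) = -7*27*(-629) + 19 = -189*(-629) + 19 = 118881 + 19 = 118900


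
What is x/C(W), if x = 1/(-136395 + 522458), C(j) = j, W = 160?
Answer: 1/61770080 ≈ 1.6189e-8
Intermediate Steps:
x = 1/386063 ≈ 2.5903e-6
x/C(W) = (1/386063)/160 = (1/386063)*(1/160) = 1/61770080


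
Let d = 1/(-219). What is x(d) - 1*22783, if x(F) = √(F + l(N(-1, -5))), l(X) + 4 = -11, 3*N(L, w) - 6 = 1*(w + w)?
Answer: -22783 + I*√719634/219 ≈ -22783.0 + 3.8736*I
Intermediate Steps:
N(L, w) = 2 + 2*w/3 (N(L, w) = 2 + (1*(w + w))/3 = 2 + (1*(2*w))/3 = 2 + (2*w)/3 = 2 + 2*w/3)
d = -1/219 ≈ -0.0045662
l(X) = -15 (l(X) = -4 - 11 = -15)
x(F) = √(-15 + F) (x(F) = √(F - 15) = √(-15 + F))
x(d) - 1*22783 = √(-15 - 1/219) - 1*22783 = √(-3286/219) - 22783 = I*√719634/219 - 22783 = -22783 + I*√719634/219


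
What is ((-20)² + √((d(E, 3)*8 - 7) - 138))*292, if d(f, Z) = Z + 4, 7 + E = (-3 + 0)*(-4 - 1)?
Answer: 116800 + 292*I*√89 ≈ 1.168e+5 + 2754.7*I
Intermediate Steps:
E = 8 (E = -7 + (-3 + 0)*(-4 - 1) = -7 - 3*(-5) = -7 + 15 = 8)
d(f, Z) = 4 + Z
((-20)² + √((d(E, 3)*8 - 7) - 138))*292 = ((-20)² + √(((4 + 3)*8 - 7) - 138))*292 = (400 + √((7*8 - 7) - 138))*292 = (400 + √((56 - 7) - 138))*292 = (400 + √(49 - 138))*292 = (400 + √(-89))*292 = (400 + I*√89)*292 = 116800 + 292*I*√89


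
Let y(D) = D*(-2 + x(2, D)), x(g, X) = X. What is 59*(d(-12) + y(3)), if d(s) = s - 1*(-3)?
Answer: -354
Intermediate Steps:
d(s) = 3 + s (d(s) = s + 3 = 3 + s)
y(D) = D*(-2 + D)
59*(d(-12) + y(3)) = 59*((3 - 12) + 3*(-2 + 3)) = 59*(-9 + 3*1) = 59*(-9 + 3) = 59*(-6) = -354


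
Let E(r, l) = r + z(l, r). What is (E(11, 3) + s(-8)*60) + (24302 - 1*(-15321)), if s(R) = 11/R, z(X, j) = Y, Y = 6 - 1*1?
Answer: 79113/2 ≈ 39557.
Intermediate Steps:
Y = 5 (Y = 6 - 1 = 5)
z(X, j) = 5
E(r, l) = 5 + r (E(r, l) = r + 5 = 5 + r)
(E(11, 3) + s(-8)*60) + (24302 - 1*(-15321)) = ((5 + 11) + (11/(-8))*60) + (24302 - 1*(-15321)) = (16 + (11*(-⅛))*60) + (24302 + 15321) = (16 - 11/8*60) + 39623 = (16 - 165/2) + 39623 = -133/2 + 39623 = 79113/2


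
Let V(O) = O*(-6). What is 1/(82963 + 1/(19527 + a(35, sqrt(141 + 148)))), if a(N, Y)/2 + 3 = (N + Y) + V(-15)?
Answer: 19805/1643082216 ≈ 1.2054e-5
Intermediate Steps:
V(O) = -6*O
a(N, Y) = 174 + 2*N + 2*Y (a(N, Y) = -6 + 2*((N + Y) - 6*(-15)) = -6 + 2*((N + Y) + 90) = -6 + 2*(90 + N + Y) = -6 + (180 + 2*N + 2*Y) = 174 + 2*N + 2*Y)
1/(82963 + 1/(19527 + a(35, sqrt(141 + 148)))) = 1/(82963 + 1/(19527 + (174 + 2*35 + 2*sqrt(141 + 148)))) = 1/(82963 + 1/(19527 + (174 + 70 + 2*sqrt(289)))) = 1/(82963 + 1/(19527 + (174 + 70 + 2*17))) = 1/(82963 + 1/(19527 + (174 + 70 + 34))) = 1/(82963 + 1/(19527 + 278)) = 1/(82963 + 1/19805) = 1/(1643082216/19805) = 19805/1643082216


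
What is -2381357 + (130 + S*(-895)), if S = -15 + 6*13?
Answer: -2437612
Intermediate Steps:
S = 63 (S = -15 + 78 = 63)
-2381357 + (130 + S*(-895)) = -2381357 + (130 + 63*(-895)) = -2381357 + (130 - 56385) = -2381357 - 56255 = -2437612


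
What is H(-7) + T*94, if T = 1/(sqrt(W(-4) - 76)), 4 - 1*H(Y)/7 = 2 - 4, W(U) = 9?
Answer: 42 - 94*I*sqrt(67)/67 ≈ 42.0 - 11.484*I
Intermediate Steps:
H(Y) = 42 (H(Y) = 28 - 7*(2 - 4) = 28 - 7*(-2) = 28 + 14 = 42)
T = -I*sqrt(67)/67 (T = 1/(sqrt(9 - 76)) = 1/(sqrt(-67)) = 1/(I*sqrt(67)) = -I*sqrt(67)/67 ≈ -0.12217*I)
H(-7) + T*94 = 42 - I*sqrt(67)/67*94 = 42 - 94*I*sqrt(67)/67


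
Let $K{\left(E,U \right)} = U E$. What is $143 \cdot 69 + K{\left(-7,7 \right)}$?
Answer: $9818$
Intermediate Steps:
$K{\left(E,U \right)} = E U$
$143 \cdot 69 + K{\left(-7,7 \right)} = 143 \cdot 69 - 49 = 9867 - 49 = 9818$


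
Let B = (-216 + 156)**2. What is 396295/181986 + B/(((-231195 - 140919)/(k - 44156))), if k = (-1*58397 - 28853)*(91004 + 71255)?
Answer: 19084456799024805/139340614 ≈ 1.3696e+8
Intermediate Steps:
B = 3600 (B = (-60)**2 = 3600)
k = -14157097750 (k = (-58397 - 28853)*162259 = -87250*162259 = -14157097750)
396295/181986 + B/(((-231195 - 140919)/(k - 44156))) = 396295/181986 + 3600/(((-231195 - 140919)/(-14157097750 - 44156))) = 396295*(1/181986) + 3600/((-372114/(-14157141906))) = 396295/181986 + 3600/((-372114*(-1/14157141906))) = 396295/181986 + 3600/(62019/2359523651) = 396295/181986 + 3600*(2359523651/62019) = 396295/181986 + 943809460400/6891 = 19084456799024805/139340614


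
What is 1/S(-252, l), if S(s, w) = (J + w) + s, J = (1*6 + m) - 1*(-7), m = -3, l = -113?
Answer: -1/355 ≈ -0.0028169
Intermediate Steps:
J = 10 (J = (1*6 - 3) - 1*(-7) = (6 - 3) + 7 = 3 + 7 = 10)
S(s, w) = 10 + s + w (S(s, w) = (10 + w) + s = 10 + s + w)
1/S(-252, l) = 1/(10 - 252 - 113) = 1/(-355) = -1/355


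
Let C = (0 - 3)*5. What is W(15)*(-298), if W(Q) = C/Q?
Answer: 298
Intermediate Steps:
C = -15 (C = -3*5 = -15)
W(Q) = -15/Q
W(15)*(-298) = -15/15*(-298) = -15*1/15*(-298) = -1*(-298) = 298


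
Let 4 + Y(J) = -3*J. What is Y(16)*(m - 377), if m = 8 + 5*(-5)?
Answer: 20488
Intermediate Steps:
m = -17 (m = 8 - 25 = -17)
Y(J) = -4 - 3*J
Y(16)*(m - 377) = (-4 - 3*16)*(-17 - 377) = (-4 - 48)*(-394) = -52*(-394) = 20488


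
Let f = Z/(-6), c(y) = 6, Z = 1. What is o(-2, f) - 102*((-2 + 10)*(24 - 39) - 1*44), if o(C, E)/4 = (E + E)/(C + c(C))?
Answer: 50183/3 ≈ 16728.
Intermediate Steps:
f = -⅙ (f = 1/(-6) = 1*(-⅙) = -⅙ ≈ -0.16667)
o(C, E) = 8*E/(6 + C) (o(C, E) = 4*((E + E)/(C + 6)) = 4*((2*E)/(6 + C)) = 4*(2*E/(6 + C)) = 8*E/(6 + C))
o(-2, f) - 102*((-2 + 10)*(24 - 39) - 1*44) = 8*(-⅙)/(6 - 2) - 102*((-2 + 10)*(24 - 39) - 1*44) = 8*(-⅙)/4 - 102*(8*(-15) - 44) = 8*(-⅙)*(¼) - 102*(-120 - 44) = -⅓ - 102*(-164) = -⅓ + 16728 = 50183/3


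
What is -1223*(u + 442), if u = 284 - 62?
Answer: -812072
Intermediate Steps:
u = 222
-1223*(u + 442) = -1223*(222 + 442) = -1223*664 = -812072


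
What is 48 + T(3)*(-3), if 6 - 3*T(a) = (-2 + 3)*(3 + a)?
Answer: 48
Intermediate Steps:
T(a) = 1 - a/3 (T(a) = 2 - (-2 + 3)*(3 + a)/3 = 2 - (3 + a)/3 = 2 + (-1 - a/3) = 1 - a/3)
48 + T(3)*(-3) = 48 + (1 - ⅓*3)*(-3) = 48 + (1 - 1)*(-3) = 48 + 0*(-3) = 48 + 0 = 48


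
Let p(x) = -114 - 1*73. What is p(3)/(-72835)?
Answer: 187/72835 ≈ 0.0025674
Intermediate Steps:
p(x) = -187 (p(x) = -114 - 73 = -187)
p(3)/(-72835) = -187/(-72835) = -187*(-1/72835) = 187/72835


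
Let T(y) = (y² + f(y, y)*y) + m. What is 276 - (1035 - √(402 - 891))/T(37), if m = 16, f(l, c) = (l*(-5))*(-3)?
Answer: 1209777/4384 + I*√489/21920 ≈ 275.95 + 0.0010088*I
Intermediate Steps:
f(l, c) = 15*l (f(l, c) = -5*l*(-3) = 15*l)
T(y) = 16 + 16*y² (T(y) = (y² + (15*y)*y) + 16 = (y² + 15*y²) + 16 = 16*y² + 16 = 16 + 16*y²)
276 - (1035 - √(402 - 891))/T(37) = 276 - (1035 - √(402 - 891))/(16 + 16*37²) = 276 - (1035 - √(-489))/(16 + 16*1369) = 276 - (1035 - I*√489)/(16 + 21904) = 276 - (1035 - I*√489)/21920 = 276 - (207/4384 - I*√489/21920) = 276 + (-207/4384 + I*√489/21920) = 1209777/4384 + I*√489/21920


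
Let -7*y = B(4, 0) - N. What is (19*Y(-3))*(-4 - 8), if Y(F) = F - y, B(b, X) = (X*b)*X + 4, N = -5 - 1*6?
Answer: 1368/7 ≈ 195.43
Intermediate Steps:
N = -11 (N = -5 - 6 = -11)
B(b, X) = 4 + b*X**2 (B(b, X) = b*X**2 + 4 = 4 + b*X**2)
y = -15/7 (y = -((4 + 4*0**2) - 1*(-11))/7 = -((4 + 4*0) + 11)/7 = -((4 + 0) + 11)/7 = -(4 + 11)/7 = -1/7*15 = -15/7 ≈ -2.1429)
Y(F) = 15/7 + F (Y(F) = F - 1*(-15/7) = F + 15/7 = 15/7 + F)
(19*Y(-3))*(-4 - 8) = (19*(15/7 - 3))*(-4 - 8) = (19*(-6/7))*(-12) = -114/7*(-12) = 1368/7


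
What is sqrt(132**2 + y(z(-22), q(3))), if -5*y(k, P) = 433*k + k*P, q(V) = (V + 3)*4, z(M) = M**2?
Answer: 22*I*sqrt(1385)/5 ≈ 163.75*I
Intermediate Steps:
q(V) = 12 + 4*V (q(V) = (3 + V)*4 = 12 + 4*V)
y(k, P) = -433*k/5 - P*k/5 (y(k, P) = -(433*k + k*P)/5 = -(433*k + P*k)/5 = -433*k/5 - P*k/5)
sqrt(132**2 + y(z(-22), q(3))) = sqrt(132**2 - 1/5*(-22)**2*(433 + (12 + 4*3))) = sqrt(17424 - 1/5*484*(433 + (12 + 12))) = sqrt(17424 - 1/5*484*(433 + 24)) = sqrt(17424 - 1/5*484*457) = sqrt(17424 - 221188/5) = sqrt(-134068/5) = 22*I*sqrt(1385)/5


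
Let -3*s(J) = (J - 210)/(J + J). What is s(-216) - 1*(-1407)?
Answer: 303841/216 ≈ 1406.7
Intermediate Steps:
s(J) = -(-210 + J)/(6*J) (s(J) = -(J - 210)/(3*(J + J)) = -(-210 + J)/(3*(2*J)) = -(-210 + J)*1/(2*J)/3 = -(-210 + J)/(6*J))
s(-216) - 1*(-1407) = (⅙)*(210 - 1*(-216))/(-216) - 1*(-1407) = (⅙)*(-1/216)*(210 + 216) + 1407 = (⅙)*(-1/216)*426 + 1407 = -71/216 + 1407 = 303841/216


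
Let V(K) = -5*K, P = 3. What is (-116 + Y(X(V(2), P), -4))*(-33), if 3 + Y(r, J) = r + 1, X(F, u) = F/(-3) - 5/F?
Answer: 7535/2 ≈ 3767.5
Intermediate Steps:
X(F, u) = -5/F - F/3 (X(F, u) = F*(-⅓) - 5/F = -F/3 - 5/F = -5/F - F/3)
Y(r, J) = -2 + r (Y(r, J) = -3 + (r + 1) = -3 + (1 + r) = -2 + r)
(-116 + Y(X(V(2), P), -4))*(-33) = (-116 + (-2 + (-5/((-5*2)) - (-5)*2/3)))*(-33) = (-116 + (-2 + (-5/(-10) - ⅓*(-10))))*(-33) = (-116 + (-2 + (-5*(-⅒) + 10/3)))*(-33) = (-116 + (-2 + (½ + 10/3)))*(-33) = (-116 + (-2 + 23/6))*(-33) = (-116 + 11/6)*(-33) = -685/6*(-33) = 7535/2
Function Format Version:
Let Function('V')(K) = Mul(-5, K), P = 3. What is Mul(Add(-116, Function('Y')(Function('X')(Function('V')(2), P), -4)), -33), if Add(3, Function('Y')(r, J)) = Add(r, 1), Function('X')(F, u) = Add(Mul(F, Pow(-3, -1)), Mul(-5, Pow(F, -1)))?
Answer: Rational(7535, 2) ≈ 3767.5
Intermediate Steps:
Function('X')(F, u) = Add(Mul(-5, Pow(F, -1)), Mul(Rational(-1, 3), F)) (Function('X')(F, u) = Add(Mul(F, Rational(-1, 3)), Mul(-5, Pow(F, -1))) = Add(Mul(Rational(-1, 3), F), Mul(-5, Pow(F, -1))) = Add(Mul(-5, Pow(F, -1)), Mul(Rational(-1, 3), F)))
Function('Y')(r, J) = Add(-2, r) (Function('Y')(r, J) = Add(-3, Add(r, 1)) = Add(-3, Add(1, r)) = Add(-2, r))
Mul(Add(-116, Function('Y')(Function('X')(Function('V')(2), P), -4)), -33) = Mul(Add(-116, Add(-2, Add(Mul(-5, Pow(Mul(-5, 2), -1)), Mul(Rational(-1, 3), Mul(-5, 2))))), -33) = Mul(Add(-116, Add(-2, Add(Mul(-5, Pow(-10, -1)), Mul(Rational(-1, 3), -10)))), -33) = Mul(Add(-116, Add(-2, Add(Mul(-5, Rational(-1, 10)), Rational(10, 3)))), -33) = Mul(Add(-116, Add(-2, Add(Rational(1, 2), Rational(10, 3)))), -33) = Mul(Add(-116, Add(-2, Rational(23, 6))), -33) = Mul(Add(-116, Rational(11, 6)), -33) = Mul(Rational(-685, 6), -33) = Rational(7535, 2)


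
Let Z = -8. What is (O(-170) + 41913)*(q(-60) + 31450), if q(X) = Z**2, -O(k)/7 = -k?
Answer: 1283344622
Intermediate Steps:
O(k) = 7*k (O(k) = -(-7)*k = 7*k)
q(X) = 64 (q(X) = (-8)**2 = 64)
(O(-170) + 41913)*(q(-60) + 31450) = (7*(-170) + 41913)*(64 + 31450) = (-1190 + 41913)*31514 = 40723*31514 = 1283344622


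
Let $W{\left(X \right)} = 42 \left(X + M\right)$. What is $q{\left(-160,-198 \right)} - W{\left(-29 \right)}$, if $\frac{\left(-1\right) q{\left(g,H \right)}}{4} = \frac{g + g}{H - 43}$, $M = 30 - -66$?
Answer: $- \frac{679454}{241} \approx -2819.3$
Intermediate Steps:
$M = 96$ ($M = 30 + 66 = 96$)
$W{\left(X \right)} = 4032 + 42 X$ ($W{\left(X \right)} = 42 \left(X + 96\right) = 42 \left(96 + X\right) = 4032 + 42 X$)
$q{\left(g,H \right)} = - \frac{8 g}{-43 + H}$ ($q{\left(g,H \right)} = - 4 \frac{g + g}{H - 43} = - 4 \frac{2 g}{-43 + H} = - \frac{8 g}{-43 + H}$)
$q{\left(-160,-198 \right)} - W{\left(-29 \right)} = \left(-8\right) \left(-160\right) \frac{1}{-43 - 198} - \left(4032 + 42 \left(-29\right)\right) = \left(-8\right) \left(-160\right) \frac{1}{-241} - \left(4032 - 1218\right) = \left(-8\right) \left(-160\right) \left(- \frac{1}{241}\right) - 2814 = - \frac{1280}{241} - 2814 = - \frac{679454}{241}$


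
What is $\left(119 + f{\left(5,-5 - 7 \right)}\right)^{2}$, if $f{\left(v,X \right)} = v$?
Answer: $15376$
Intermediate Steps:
$\left(119 + f{\left(5,-5 - 7 \right)}\right)^{2} = \left(119 + 5\right)^{2} = 124^{2} = 15376$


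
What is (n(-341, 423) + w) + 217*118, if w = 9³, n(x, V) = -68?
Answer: 26267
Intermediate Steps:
w = 729
(n(-341, 423) + w) + 217*118 = (-68 + 729) + 217*118 = 661 + 25606 = 26267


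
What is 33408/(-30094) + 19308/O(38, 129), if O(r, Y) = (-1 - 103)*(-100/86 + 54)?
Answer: -4109909055/888856384 ≈ -4.6238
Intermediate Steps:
O(r, Y) = -236288/43 (O(r, Y) = -104*(-100*1/86 + 54) = -104*(-50/43 + 54) = -104*2272/43 = -236288/43)
33408/(-30094) + 19308/O(38, 129) = 33408/(-30094) + 19308/(-236288/43) = 33408*(-1/30094) + 19308*(-43/236288) = -16704/15047 - 207561/59072 = -4109909055/888856384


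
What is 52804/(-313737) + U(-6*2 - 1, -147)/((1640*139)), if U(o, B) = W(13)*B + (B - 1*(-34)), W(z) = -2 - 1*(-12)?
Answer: -12533845511/71519486520 ≈ -0.17525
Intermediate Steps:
W(z) = 10 (W(z) = -2 + 12 = 10)
U(o, B) = 34 + 11*B (U(o, B) = 10*B + (B - 1*(-34)) = 10*B + (B + 34) = 10*B + (34 + B) = 34 + 11*B)
52804/(-313737) + U(-6*2 - 1, -147)/((1640*139)) = 52804/(-313737) + (34 + 11*(-147))/((1640*139)) = 52804*(-1/313737) + (34 - 1617)/227960 = -52804/313737 - 1583*1/227960 = -52804/313737 - 1583/227960 = -12533845511/71519486520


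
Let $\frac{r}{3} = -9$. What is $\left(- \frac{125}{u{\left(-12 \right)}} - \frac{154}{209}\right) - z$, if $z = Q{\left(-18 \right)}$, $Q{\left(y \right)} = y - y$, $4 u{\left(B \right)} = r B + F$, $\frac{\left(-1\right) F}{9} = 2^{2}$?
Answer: $- \frac{3383}{1368} \approx -2.473$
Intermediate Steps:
$F = -36$ ($F = - 9 \cdot 2^{2} = \left(-9\right) 4 = -36$)
$r = -27$ ($r = 3 \left(-9\right) = -27$)
$u{\left(B \right)} = -9 - \frac{27 B}{4}$ ($u{\left(B \right)} = \frac{- 27 B - 36}{4} = \frac{-36 - 27 B}{4} = -9 - \frac{27 B}{4}$)
$Q{\left(y \right)} = 0$
$z = 0$
$\left(- \frac{125}{u{\left(-12 \right)}} - \frac{154}{209}\right) - z = \left(- \frac{125}{-9 - -81} - \frac{154}{209}\right) - 0 = \left(- \frac{125}{-9 + 81} - \frac{14}{19}\right) + 0 = \left(- \frac{125}{72} - \frac{14}{19}\right) + 0 = - \frac{3383}{1368} + 0 = - \frac{3383}{1368}$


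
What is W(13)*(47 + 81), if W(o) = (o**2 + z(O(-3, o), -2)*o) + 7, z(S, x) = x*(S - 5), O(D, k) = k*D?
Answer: 168960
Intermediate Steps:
O(D, k) = D*k
z(S, x) = x*(-5 + S)
W(o) = 7 + o**2 + o*(10 + 6*o) (W(o) = (o**2 + (-2*(-5 - 3*o))*o) + 7 = (o**2 + (10 + 6*o)*o) + 7 = (o**2 + o*(10 + 6*o)) + 7 = 7 + o**2 + o*(10 + 6*o))
W(13)*(47 + 81) = (7 + 7*13**2 + 10*13)*(47 + 81) = (7 + 7*169 + 130)*128 = (7 + 1183 + 130)*128 = 1320*128 = 168960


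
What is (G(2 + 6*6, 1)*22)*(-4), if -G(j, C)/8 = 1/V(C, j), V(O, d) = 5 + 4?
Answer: 704/9 ≈ 78.222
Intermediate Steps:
V(O, d) = 9
G(j, C) = -8/9
(G(2 + 6*6, 1)*22)*(-4) = -8/9*22*(-4) = -176/9*(-4) = 704/9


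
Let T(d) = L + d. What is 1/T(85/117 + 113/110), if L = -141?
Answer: -12870/1792099 ≈ -0.0071815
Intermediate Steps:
T(d) = -141 + d
1/T(85/117 + 113/110) = 1/(-141 + (85/117 + 113/110)) = 1/(-141 + 22571/12870) = 1/(-1792099/12870) = -12870/1792099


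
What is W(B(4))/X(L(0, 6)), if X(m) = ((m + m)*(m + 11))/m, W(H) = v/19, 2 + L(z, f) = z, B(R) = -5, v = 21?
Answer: 7/114 ≈ 0.061404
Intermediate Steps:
L(z, f) = -2 + z
W(H) = 21/19
X(m) = 22 + 2*m (X(m) = ((2*m)*(11 + m))/m = (2*m*(11 + m))/m = 22 + 2*m)
W(B(4))/X(L(0, 6)) = 21/(19*(22 + 2*(-2 + 0))) = 21/(19*(22 + 2*(-2))) = 21/(19*(22 - 4)) = (21/19)/18 = (21/19)*(1/18) = 7/114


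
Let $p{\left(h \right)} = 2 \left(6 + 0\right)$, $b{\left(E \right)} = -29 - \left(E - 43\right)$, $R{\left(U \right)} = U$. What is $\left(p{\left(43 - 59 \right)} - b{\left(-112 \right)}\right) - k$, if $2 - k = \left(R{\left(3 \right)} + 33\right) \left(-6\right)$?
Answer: $-332$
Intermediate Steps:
$k = 218$ ($k = 2 - \left(3 + 33\right) \left(-6\right) = 2 - 36 \left(-6\right) = 2 - -216 = 2 + 216 = 218$)
$b{\left(E \right)} = 14 - E$ ($b{\left(E \right)} = -29 - \left(-43 + E\right) = 14 - E$)
$p{\left(h \right)} = 12$ ($p{\left(h \right)} = 2 \cdot 6 = 12$)
$\left(p{\left(43 - 59 \right)} - b{\left(-112 \right)}\right) - k = \left(12 - \left(14 - -112\right)\right) - 218 = \left(12 - \left(14 + 112\right)\right) - 218 = \left(12 - 126\right) - 218 = -114 - 218 = -332$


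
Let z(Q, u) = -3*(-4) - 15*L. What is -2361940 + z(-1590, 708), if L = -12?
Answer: -2361748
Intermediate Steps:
z(Q, u) = 192 (z(Q, u) = -3*(-4) - 15*(-12) = 12 + 180 = 192)
-2361940 + z(-1590, 708) = -2361940 + 192 = -2361748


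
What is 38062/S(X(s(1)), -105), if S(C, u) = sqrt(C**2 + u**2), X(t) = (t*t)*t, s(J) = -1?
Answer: 19031*sqrt(11026)/5513 ≈ 362.48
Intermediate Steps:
X(t) = t**3 (X(t) = t**2*t = t**3)
38062/S(X(s(1)), -105) = 38062/(sqrt(((-1)**3)**2 + (-105)**2)) = 38062/(sqrt((-1)**2 + 11025)) = 38062/(sqrt(1 + 11025)) = 38062/(sqrt(11026)) = 38062*(sqrt(11026)/11026) = 19031*sqrt(11026)/5513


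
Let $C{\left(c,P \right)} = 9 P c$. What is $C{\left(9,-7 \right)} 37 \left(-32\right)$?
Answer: $671328$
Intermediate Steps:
$C{\left(c,P \right)} = 9 P c$
$C{\left(9,-7 \right)} 37 \left(-32\right) = 9 \left(-7\right) 9 \cdot 37 \left(-32\right) = \left(-567\right) 37 \left(-32\right) = \left(-20979\right) \left(-32\right) = 671328$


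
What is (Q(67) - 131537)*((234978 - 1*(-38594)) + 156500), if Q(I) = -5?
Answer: -56572531024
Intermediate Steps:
(Q(67) - 131537)*((234978 - 1*(-38594)) + 156500) = (-5 - 131537)*((234978 - 1*(-38594)) + 156500) = -131542*((234978 + 38594) + 156500) = -131542*(273572 + 156500) = -131542*430072 = -56572531024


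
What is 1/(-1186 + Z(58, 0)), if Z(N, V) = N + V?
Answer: -1/1128 ≈ -0.00088653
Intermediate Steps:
1/(-1186 + Z(58, 0)) = 1/(-1186 + (58 + 0)) = 1/(-1186 + 58) = 1/(-1128) = -1/1128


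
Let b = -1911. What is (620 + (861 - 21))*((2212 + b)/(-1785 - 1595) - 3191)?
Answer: -787369313/169 ≈ -4.6590e+6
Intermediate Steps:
(620 + (861 - 21))*((2212 + b)/(-1785 - 1595) - 3191) = (620 + (861 - 21))*((2212 - 1911)/(-1785 - 1595) - 3191) = (620 + 840)*(301/(-3380) - 3191) = 1460*(301*(-1/3380) - 3191) = 1460*(-301/3380 - 3191) = 1460*(-10785881/3380) = -787369313/169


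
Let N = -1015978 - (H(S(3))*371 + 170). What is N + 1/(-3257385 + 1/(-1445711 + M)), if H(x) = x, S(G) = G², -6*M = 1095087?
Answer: -10814223278442349670/10607514640637 ≈ -1.0195e+6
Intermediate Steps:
M = -365029/2 (M = -⅙*1095087 = -365029/2 ≈ -1.8251e+5)
N = -1019487 (N = -1015978 - (3²*371 + 170) = -1015978 - (9*371 + 170) = -1015978 - (3339 + 170) = -1015978 - 1*3509 = -1015978 - 3509 = -1019487)
N + 1/(-3257385 + 1/(-1445711 + M)) = -1019487 + 1/(-3257385 + 1/(-1445711 - 365029/2)) = -1019487 + 1/(-3257385 + 1/(-3256451/2)) = -1019487 + 1/(-3257385 - 2/3256451) = -1019487 + 1/(-10607514640637/3256451) = -1019487 - 3256451/10607514640637 = -10814223278442349670/10607514640637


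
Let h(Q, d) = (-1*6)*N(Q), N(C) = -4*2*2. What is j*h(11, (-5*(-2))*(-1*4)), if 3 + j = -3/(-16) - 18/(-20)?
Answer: -918/5 ≈ -183.60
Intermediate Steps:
j = -153/80 (j = -3 + (-3/(-16) - 18/(-20)) = -3 + (-3*(-1/16) - 18*(-1/20)) = -3 + (3/16 + 9/10) = -3 + 87/80 = -153/80 ≈ -1.9125)
N(C) = -16 (N(C) = -8*2 = -16)
h(Q, d) = 96 (h(Q, d) = -1*6*(-16) = -6*(-16) = 96)
j*h(11, (-5*(-2))*(-1*4)) = -153/80*96 = -918/5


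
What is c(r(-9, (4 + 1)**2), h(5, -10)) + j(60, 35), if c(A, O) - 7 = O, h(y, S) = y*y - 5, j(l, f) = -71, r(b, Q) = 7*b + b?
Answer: -44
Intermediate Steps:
r(b, Q) = 8*b
h(y, S) = -5 + y**2 (h(y, S) = y**2 - 5 = -5 + y**2)
c(A, O) = 7 + O
c(r(-9, (4 + 1)**2), h(5, -10)) + j(60, 35) = (7 + (-5 + 5**2)) - 71 = (7 + (-5 + 25)) - 71 = (7 + 20) - 71 = 27 - 71 = -44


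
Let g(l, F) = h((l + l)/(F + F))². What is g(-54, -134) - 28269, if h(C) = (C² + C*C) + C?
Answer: -569641366260/20151121 ≈ -28268.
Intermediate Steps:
h(C) = C + 2*C² (h(C) = (C² + C²) + C = 2*C² + C = C + 2*C²)
g(l, F) = l²*(1 + 2*l/F)²/F² (g(l, F) = (((l + l)/(F + F))*(1 + 2*((l + l)/(F + F))))² = (((2*l)/((2*F)))*(1 + 2*((2*l)/((2*F)))))² = (((2*l)*(1/(2*F)))*(1 + 2*((2*l)*(1/(2*F)))))² = ((l/F)*(1 + 2*(l/F)))² = ((l/F)*(1 + 2*l/F))² = (l*(1 + 2*l/F)/F)² = l²*(1 + 2*l/F)²/F²)
g(-54, -134) - 28269 = (-54)²*(-134 + 2*(-54))²/(-134)⁴ - 28269 = (1/322417936)*2916*(-134 - 108)² - 28269 = (1/322417936)*2916*(-242)² - 28269 = (1/322417936)*2916*58564 - 28269 = 10673289/20151121 - 28269 = -569641366260/20151121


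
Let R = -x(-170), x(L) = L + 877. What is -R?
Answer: 707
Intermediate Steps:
x(L) = 877 + L
R = -707 (R = -(877 - 170) = -1*707 = -707)
-R = -1*(-707) = 707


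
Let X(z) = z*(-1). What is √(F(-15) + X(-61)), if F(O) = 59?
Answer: 2*√30 ≈ 10.954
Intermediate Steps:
X(z) = -z
√(F(-15) + X(-61)) = √(59 - 1*(-61)) = √(59 + 61) = √120 = 2*√30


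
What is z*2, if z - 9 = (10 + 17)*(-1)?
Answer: -36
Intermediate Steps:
z = -18 (z = 9 + (10 + 17)*(-1) = 9 + 27*(-1) = 9 - 27 = -18)
z*2 = -18*2 = -36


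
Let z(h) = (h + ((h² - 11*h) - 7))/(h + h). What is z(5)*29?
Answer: -464/5 ≈ -92.800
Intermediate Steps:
z(h) = (-7 + h² - 10*h)/(2*h) (z(h) = (h + (-7 + h² - 11*h))/((2*h)) = (-7 + h² - 10*h)*(1/(2*h)) = (-7 + h² - 10*h)/(2*h))
z(5)*29 = ((½)*(-7 + 5*(-10 + 5))/5)*29 = ((½)*(⅕)*(-7 + 5*(-5)))*29 = ((½)*(⅕)*(-7 - 25))*29 = ((½)*(⅕)*(-32))*29 = -16/5*29 = -464/5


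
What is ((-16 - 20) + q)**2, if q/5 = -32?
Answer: 38416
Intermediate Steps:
q = -160 (q = 5*(-32) = -160)
((-16 - 20) + q)**2 = ((-16 - 20) - 160)**2 = (-36 - 160)**2 = (-196)**2 = 38416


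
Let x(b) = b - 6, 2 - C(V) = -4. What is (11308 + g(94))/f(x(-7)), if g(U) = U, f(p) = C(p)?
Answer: 5701/3 ≈ 1900.3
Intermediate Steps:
C(V) = 6 (C(V) = 2 - 1*(-4) = 2 + 4 = 6)
x(b) = -6 + b
f(p) = 6
(11308 + g(94))/f(x(-7)) = (11308 + 94)/6 = 11402*(⅙) = 5701/3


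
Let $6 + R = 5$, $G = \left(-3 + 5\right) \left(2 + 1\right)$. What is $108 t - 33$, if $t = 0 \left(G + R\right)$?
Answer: $-33$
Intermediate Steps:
$G = 6$ ($G = 2 \cdot 3 = 6$)
$R = -1$ ($R = -6 + 5 = -1$)
$t = 0$ ($t = 0 \left(6 - 1\right) = 0 \cdot 5 = 0$)
$108 t - 33 = 108 \cdot 0 - 33 = 0 - 33 = -33$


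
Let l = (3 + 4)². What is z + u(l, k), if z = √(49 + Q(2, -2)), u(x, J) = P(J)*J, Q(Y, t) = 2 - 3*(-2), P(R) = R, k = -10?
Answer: 100 + √57 ≈ 107.55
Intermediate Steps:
l = 49 (l = 7² = 49)
Q(Y, t) = 8 (Q(Y, t) = 2 + 6 = 8)
u(x, J) = J² (u(x, J) = J*J = J²)
z = √57 (z = √(49 + 8) = √57 ≈ 7.5498)
z + u(l, k) = √57 + (-10)² = √57 + 100 = 100 + √57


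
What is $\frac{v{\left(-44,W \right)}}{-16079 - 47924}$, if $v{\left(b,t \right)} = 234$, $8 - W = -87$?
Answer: $- \frac{234}{64003} \approx -0.0036561$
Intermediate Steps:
$W = 95$ ($W = 8 - -87 = 8 + 87 = 95$)
$\frac{v{\left(-44,W \right)}}{-16079 - 47924} = \frac{234}{-16079 - 47924} = \frac{234}{-64003} = 234 \left(- \frac{1}{64003}\right) = - \frac{234}{64003}$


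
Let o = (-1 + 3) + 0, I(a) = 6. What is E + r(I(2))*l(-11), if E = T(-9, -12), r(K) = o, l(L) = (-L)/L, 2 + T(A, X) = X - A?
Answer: -7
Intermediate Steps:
T(A, X) = -2 + X - A (T(A, X) = -2 + (X - A) = -2 + X - A)
l(L) = -1
o = 2 (o = 2 + 0 = 2)
r(K) = 2
E = -5 (E = -2 - 12 - 1*(-9) = -2 - 12 + 9 = -5)
E + r(I(2))*l(-11) = -5 + 2*(-1) = -5 - 2 = -7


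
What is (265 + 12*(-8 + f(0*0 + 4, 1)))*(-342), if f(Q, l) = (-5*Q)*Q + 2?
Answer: 262314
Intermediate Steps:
f(Q, l) = 2 - 5*Q² (f(Q, l) = -5*Q² + 2 = 2 - 5*Q²)
(265 + 12*(-8 + f(0*0 + 4, 1)))*(-342) = (265 + 12*(-8 + (2 - 5*(0*0 + 4)²)))*(-342) = (265 + 12*(-8 + (2 - 5*(0 + 4)²)))*(-342) = (265 + 12*(-8 + (2 - 5*4²)))*(-342) = (265 + 12*(-8 + (2 - 5*16)))*(-342) = (265 + 12*(-8 + (2 - 80)))*(-342) = (265 + 12*(-8 - 78))*(-342) = (265 + 12*(-86))*(-342) = (265 - 1032)*(-342) = -767*(-342) = 262314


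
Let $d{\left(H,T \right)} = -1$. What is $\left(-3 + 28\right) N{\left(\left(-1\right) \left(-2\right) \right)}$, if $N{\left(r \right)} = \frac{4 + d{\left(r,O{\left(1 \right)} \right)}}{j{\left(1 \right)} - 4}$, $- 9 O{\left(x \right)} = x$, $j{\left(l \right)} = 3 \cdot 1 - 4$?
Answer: $-15$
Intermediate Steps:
$j{\left(l \right)} = -1$ ($j{\left(l \right)} = 3 - 4 = -1$)
$O{\left(x \right)} = - \frac{x}{9}$
$N{\left(r \right)} = - \frac{3}{5}$ ($N{\left(r \right)} = \frac{4 - 1}{-1 - 4} = \frac{3}{-5} = 3 \left(- \frac{1}{5}\right) = - \frac{3}{5}$)
$\left(-3 + 28\right) N{\left(\left(-1\right) \left(-2\right) \right)} = \left(-3 + 28\right) \left(- \frac{3}{5}\right) = 25 \left(- \frac{3}{5}\right) = -15$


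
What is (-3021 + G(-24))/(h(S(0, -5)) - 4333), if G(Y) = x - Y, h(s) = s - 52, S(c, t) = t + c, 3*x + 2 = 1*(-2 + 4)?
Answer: 2997/4390 ≈ 0.68269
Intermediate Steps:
x = 0 (x = -⅔ + (1*(-2 + 4))/3 = -⅔ + (1*2)/3 = -⅔ + (⅓)*2 = -⅔ + ⅔ = 0)
S(c, t) = c + t
h(s) = -52 + s
G(Y) = -Y (G(Y) = 0 - Y = -Y)
(-3021 + G(-24))/(h(S(0, -5)) - 4333) = (-3021 - 1*(-24))/((-52 + (0 - 5)) - 4333) = (-3021 + 24)/((-52 - 5) - 4333) = -2997/(-57 - 4333) = -2997/(-4390) = -2997*(-1/4390) = 2997/4390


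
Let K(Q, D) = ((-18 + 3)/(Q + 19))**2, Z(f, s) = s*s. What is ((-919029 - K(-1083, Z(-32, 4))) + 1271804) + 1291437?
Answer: 1861405828127/1132096 ≈ 1.6442e+6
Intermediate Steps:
Z(f, s) = s**2
K(Q, D) = 225/(19 + Q)**2 (K(Q, D) = (-15/(19 + Q))**2 = 225/(19 + Q)**2)
((-919029 - K(-1083, Z(-32, 4))) + 1271804) + 1291437 = ((-919029 - 225/(19 - 1083)**2) + 1271804) + 1291437 = ((-919029 - 225/(-1064)**2) + 1271804) + 1291437 = ((-919029 - 225/1132096) + 1271804) + 1291437 = (-1040429055009/1132096 + 1271804) + 1291437 = 399375166175/1132096 + 1291437 = 1861405828127/1132096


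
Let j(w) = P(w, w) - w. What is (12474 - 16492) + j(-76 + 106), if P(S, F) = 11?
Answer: -4037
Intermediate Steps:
j(w) = 11 - w
(12474 - 16492) + j(-76 + 106) = (12474 - 16492) + (11 - (-76 + 106)) = -4018 + (11 - 1*30) = -4018 + (11 - 30) = -4018 - 19 = -4037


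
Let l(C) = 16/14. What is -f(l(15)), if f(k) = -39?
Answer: 39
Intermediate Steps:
l(C) = 8/7 (l(C) = 16*(1/14) = 8/7)
-f(l(15)) = -1*(-39) = 39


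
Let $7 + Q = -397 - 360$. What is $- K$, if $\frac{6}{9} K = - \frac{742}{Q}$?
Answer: $- \frac{1113}{764} \approx -1.4568$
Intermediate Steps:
$Q = -764$ ($Q = -7 - 757 = -764$)
$K = \frac{1113}{764}$ ($K = \frac{3 \left(- \frac{742}{-764}\right)}{2} = \frac{3 \left(\left(-742\right) \left(- \frac{1}{764}\right)\right)}{2} = \frac{3}{2} \cdot \frac{371}{382} = \frac{1113}{764} \approx 1.4568$)
$- K = \left(-1\right) \frac{1113}{764} = - \frac{1113}{764}$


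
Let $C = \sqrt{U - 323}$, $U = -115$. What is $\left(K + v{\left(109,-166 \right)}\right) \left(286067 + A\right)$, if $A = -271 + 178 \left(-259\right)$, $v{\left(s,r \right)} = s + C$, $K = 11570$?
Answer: $2799386226 + 239694 i \sqrt{438} \approx 2.7994 \cdot 10^{9} + 5.0164 \cdot 10^{6} i$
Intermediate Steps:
$C = i \sqrt{438}$ ($C = \sqrt{-115 - 323} = \sqrt{-438} = i \sqrt{438} \approx 20.928 i$)
$v{\left(s,r \right)} = s + i \sqrt{438}$
$A = -46373$ ($A = -271 - 46102 = -46373$)
$\left(K + v{\left(109,-166 \right)}\right) \left(286067 + A\right) = \left(11570 + \left(109 + i \sqrt{438}\right)\right) \left(286067 - 46373\right) = \left(11679 + i \sqrt{438}\right) 239694 = 2799386226 + 239694 i \sqrt{438}$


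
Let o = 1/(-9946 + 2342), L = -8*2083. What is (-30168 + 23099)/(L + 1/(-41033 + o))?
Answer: 2205633561377/5199416851116 ≈ 0.42421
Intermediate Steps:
L = -16664
o = -1/7604 (o = 1/(-7604) = -1/7604 ≈ -0.00013151)
(-30168 + 23099)/(L + 1/(-41033 + o)) = (-30168 + 23099)/(-16664 + 1/(-41033 - 1/7604)) = -7069/(-16664 + 1/(-312014933/7604)) = -7069/(-16664 - 7604/312014933) = -7069/(-5199416851116/312014933) = -7069*(-312014933/5199416851116) = 2205633561377/5199416851116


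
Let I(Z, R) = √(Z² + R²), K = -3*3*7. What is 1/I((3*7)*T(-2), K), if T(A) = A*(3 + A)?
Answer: √13/273 ≈ 0.013207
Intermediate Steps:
K = -63 (K = -9*7 = -63)
I(Z, R) = √(R² + Z²)
1/I((3*7)*T(-2), K) = 1/(√((-63)² + ((3*7)*(-2*(3 - 2)))²)) = 1/(√(3969 + (21*(-2*1))²)) = 1/(√(3969 + (21*(-2))²)) = 1/(√(3969 + (-42)²)) = 1/(√(3969 + 1764)) = 1/(√5733) = 1/(21*√13) = √13/273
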